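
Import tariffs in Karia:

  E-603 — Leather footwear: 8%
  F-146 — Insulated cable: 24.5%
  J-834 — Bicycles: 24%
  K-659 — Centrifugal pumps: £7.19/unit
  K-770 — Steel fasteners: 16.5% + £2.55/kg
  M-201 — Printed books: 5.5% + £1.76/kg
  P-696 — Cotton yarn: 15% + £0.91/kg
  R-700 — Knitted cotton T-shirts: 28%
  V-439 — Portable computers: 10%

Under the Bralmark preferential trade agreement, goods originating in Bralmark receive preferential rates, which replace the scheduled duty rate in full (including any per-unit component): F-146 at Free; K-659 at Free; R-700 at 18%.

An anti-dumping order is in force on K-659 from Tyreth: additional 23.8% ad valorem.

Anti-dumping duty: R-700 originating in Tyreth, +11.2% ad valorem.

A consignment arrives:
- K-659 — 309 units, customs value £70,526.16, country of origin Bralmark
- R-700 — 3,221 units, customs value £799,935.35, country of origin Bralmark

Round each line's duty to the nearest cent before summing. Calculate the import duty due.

Line 1 (K-659, Bralmark, 309 units, £70,526.16):
Base rate for K-659 is £7.19/unit.
Origin Bralmark qualifies under the Karia–Bralmark agreement and K-659 is covered: preferential rate Free applies instead.
The additional-duty order on K-659 targets Tyreth, not Bralmark; it does not apply.
Duty = £70,526.16 × 0% = £0.00.
Line 2 (R-700, Bralmark, 3,221 units, £799,935.35):
Base rate for R-700 is 28%.
Origin Bralmark qualifies under the Karia–Bralmark agreement and R-700 is covered: preferential rate 18% applies instead.
The additional-duty order on R-700 targets Tyreth, not Bralmark; it does not apply.
Duty = £799,935.35 × 18% = £143,988.36.
Total = £0.00 + £143,988.36 = £143,988.36.

£143,988.36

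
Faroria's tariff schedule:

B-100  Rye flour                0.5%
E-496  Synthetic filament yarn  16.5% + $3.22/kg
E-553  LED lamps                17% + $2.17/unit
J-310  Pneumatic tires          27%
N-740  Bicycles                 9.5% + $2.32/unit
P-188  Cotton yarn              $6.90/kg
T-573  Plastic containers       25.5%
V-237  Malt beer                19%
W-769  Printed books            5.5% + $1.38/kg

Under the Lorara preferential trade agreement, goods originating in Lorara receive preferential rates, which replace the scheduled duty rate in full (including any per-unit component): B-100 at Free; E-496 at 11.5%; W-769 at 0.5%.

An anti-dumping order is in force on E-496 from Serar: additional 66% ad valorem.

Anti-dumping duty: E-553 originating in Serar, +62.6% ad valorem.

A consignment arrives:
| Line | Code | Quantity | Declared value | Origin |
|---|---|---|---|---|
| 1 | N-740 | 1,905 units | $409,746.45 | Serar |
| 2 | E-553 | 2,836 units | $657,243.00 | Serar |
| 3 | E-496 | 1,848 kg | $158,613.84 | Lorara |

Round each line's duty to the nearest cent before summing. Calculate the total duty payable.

Line 1 (N-740, Serar, 1,905 units, $409,746.45):
Base rate for N-740 is 9.5% + $2.32/unit.
Duty = $409,746.45 × 9.5% + 1,905 × $2.32 = $43,345.51.
Line 2 (E-553, Serar, 2,836 units, $657,243.00):
Base rate for E-553 is 17% + $2.17/unit.
Additional duty on E-553 from Serar: +62.6%. Applied ad valorem rate: 17% + 62.6% = 79.6%.
Duty = $657,243.00 × 79.6% + 2,836 × $2.17 = $529,319.55.
Line 3 (E-496, Lorara, 1,848 kg, $158,613.84):
Base rate for E-496 is 16.5% + $3.22/kg.
Origin Lorara qualifies under the Faroria–Lorara agreement and E-496 is covered: preferential rate 11.5% applies instead.
The additional-duty order on E-496 targets Serar, not Lorara; it does not apply.
Duty = $158,613.84 × 11.5% = $18,240.59.
Total = $43,345.51 + $529,319.55 + $18,240.59 = $590,905.65.

$590,905.65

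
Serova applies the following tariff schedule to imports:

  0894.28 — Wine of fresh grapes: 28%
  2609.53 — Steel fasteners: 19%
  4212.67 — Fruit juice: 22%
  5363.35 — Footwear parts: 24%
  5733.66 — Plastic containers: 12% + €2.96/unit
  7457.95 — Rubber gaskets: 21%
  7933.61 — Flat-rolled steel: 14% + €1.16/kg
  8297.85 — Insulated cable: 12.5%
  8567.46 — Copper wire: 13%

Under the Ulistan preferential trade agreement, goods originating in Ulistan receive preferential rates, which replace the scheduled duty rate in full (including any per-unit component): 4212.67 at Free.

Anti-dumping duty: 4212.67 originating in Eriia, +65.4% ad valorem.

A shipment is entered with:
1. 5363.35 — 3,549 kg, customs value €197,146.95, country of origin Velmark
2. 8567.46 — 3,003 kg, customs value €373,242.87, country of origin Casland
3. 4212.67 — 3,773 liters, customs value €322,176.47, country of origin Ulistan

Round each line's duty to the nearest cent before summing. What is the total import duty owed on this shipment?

€95,836.84

Line 1 (5363.35, Velmark, 3,549 kg, €197,146.95):
Base rate for 5363.35 is 24%.
Duty = €197,146.95 × 24% = €47,315.27.
Line 2 (8567.46, Casland, 3,003 kg, €373,242.87):
Base rate for 8567.46 is 13%.
Duty = €373,242.87 × 13% = €48,521.57.
Line 3 (4212.67, Ulistan, 3,773 liters, €322,176.47):
Base rate for 4212.67 is 22%.
Origin Ulistan qualifies under the Serova–Ulistan agreement and 4212.67 is covered: preferential rate Free applies instead.
The additional-duty order on 4212.67 targets Eriia, not Ulistan; it does not apply.
Duty = €322,176.47 × 0% = €0.00.
Total = €47,315.27 + €48,521.57 + €0.00 = €95,836.84.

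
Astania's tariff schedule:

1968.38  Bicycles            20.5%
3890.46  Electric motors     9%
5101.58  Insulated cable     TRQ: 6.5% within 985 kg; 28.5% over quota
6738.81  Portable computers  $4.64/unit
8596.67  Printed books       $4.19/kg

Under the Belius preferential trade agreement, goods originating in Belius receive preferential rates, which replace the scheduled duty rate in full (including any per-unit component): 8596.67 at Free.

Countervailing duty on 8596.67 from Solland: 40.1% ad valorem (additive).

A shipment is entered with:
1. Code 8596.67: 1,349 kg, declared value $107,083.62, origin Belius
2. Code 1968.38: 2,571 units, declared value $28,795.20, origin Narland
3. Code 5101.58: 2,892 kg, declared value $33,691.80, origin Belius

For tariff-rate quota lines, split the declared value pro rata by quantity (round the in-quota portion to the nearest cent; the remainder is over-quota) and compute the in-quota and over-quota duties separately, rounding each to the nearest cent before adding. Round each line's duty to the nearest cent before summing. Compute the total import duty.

$12,980.63

Line 1 (8596.67, Belius, 1,349 kg, $107,083.62):
Base rate for 8596.67 is $4.19/kg.
Origin Belius qualifies under the Astania–Belius agreement and 8596.67 is covered: preferential rate Free applies instead.
The additional-duty order on 8596.67 targets Solland, not Belius; it does not apply.
Duty = $107,083.62 × 0% = $0.00.
Line 2 (1968.38, Narland, 2,571 units, $28,795.20):
Base rate for 1968.38 is 20.5%.
Duty = $28,795.20 × 20.5% = $5,903.02.
Line 3 (5101.58, Belius, 2,892 kg, $33,691.80):
Code 5101.58 is under a tariff-rate quota (threshold 985 kg). In-quota: 985 kg at 6.5%; over-quota: 1,907 kg at 28.5%.
Pro-rata value split: in-quota = $33,691.80 × 985/2,892 = $11,475.25; over-quota = $33,691.80 − $11,475.25 = $22,216.55.
In-quota duty = $11,475.25 × 6.5% = $745.89. Over-quota duty = $22,216.55 × 28.5% = $6,331.72.
Line duty = $745.89 + $6,331.72 = $7,077.61.
Total = $0.00 + $5,903.02 + $7,077.61 = $12,980.63.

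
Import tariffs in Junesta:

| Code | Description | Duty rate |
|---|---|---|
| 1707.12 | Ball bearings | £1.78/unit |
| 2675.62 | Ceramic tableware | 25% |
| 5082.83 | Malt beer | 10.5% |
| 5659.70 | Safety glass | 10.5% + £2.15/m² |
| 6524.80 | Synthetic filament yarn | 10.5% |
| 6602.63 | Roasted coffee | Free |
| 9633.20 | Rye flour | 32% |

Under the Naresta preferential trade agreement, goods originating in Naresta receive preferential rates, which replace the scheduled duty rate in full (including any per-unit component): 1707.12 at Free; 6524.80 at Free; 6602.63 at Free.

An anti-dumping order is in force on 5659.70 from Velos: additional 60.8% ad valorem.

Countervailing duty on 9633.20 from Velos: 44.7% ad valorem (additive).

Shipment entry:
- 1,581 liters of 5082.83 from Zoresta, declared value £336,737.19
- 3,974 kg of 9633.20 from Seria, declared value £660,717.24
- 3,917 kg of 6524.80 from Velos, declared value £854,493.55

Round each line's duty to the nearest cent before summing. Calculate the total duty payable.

Line 1 (5082.83, Zoresta, 1,581 liters, £336,737.19):
Base rate for 5082.83 is 10.5%.
Duty = £336,737.19 × 10.5% = £35,357.40.
Line 2 (9633.20, Seria, 3,974 kg, £660,717.24):
Base rate for 9633.20 is 32%.
The additional-duty order on 9633.20 targets Velos, not Seria; it does not apply.
Duty = £660,717.24 × 32% = £211,429.52.
Line 3 (6524.80, Velos, 3,917 kg, £854,493.55):
Base rate for 6524.80 is 10.5%.
6524.80 has an FTA preferential rate, but origin Velos is not Naresta; base rate stands.
Duty = £854,493.55 × 10.5% = £89,721.82.
Total = £35,357.40 + £211,429.52 + £89,721.82 = £336,508.74.

£336,508.74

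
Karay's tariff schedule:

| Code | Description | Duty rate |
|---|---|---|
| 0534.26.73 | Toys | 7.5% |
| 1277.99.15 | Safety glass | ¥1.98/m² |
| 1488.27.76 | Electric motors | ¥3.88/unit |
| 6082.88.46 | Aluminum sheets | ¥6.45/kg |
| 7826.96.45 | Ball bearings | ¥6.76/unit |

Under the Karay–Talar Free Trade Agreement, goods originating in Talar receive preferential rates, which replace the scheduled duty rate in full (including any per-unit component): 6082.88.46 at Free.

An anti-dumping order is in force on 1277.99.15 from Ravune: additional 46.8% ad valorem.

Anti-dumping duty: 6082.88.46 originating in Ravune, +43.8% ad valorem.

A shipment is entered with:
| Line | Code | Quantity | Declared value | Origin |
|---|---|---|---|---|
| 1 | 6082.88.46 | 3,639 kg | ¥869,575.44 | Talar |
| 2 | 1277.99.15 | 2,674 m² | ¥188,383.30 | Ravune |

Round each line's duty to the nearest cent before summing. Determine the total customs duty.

¥93,457.90

Line 1 (6082.88.46, Talar, 3,639 kg, ¥869,575.44):
Base rate for 6082.88.46 is ¥6.45/kg.
Origin Talar qualifies under the Karay–Talar agreement and 6082.88.46 is covered: preferential rate Free applies instead.
The additional-duty order on 6082.88.46 targets Ravune, not Talar; it does not apply.
Duty = ¥869,575.44 × 0% = ¥0.00.
Line 2 (1277.99.15, Ravune, 2,674 m², ¥188,383.30):
Base rate for 1277.99.15 is ¥1.98/m².
Additional duty on 1277.99.15 from Ravune: +46.8% ad valorem. Applied ad valorem rate = 46.8%.
Duty = ¥188,383.30 × 46.8% + 2,674 × ¥1.98 = ¥93,457.90.
Total = ¥0.00 + ¥93,457.90 = ¥93,457.90.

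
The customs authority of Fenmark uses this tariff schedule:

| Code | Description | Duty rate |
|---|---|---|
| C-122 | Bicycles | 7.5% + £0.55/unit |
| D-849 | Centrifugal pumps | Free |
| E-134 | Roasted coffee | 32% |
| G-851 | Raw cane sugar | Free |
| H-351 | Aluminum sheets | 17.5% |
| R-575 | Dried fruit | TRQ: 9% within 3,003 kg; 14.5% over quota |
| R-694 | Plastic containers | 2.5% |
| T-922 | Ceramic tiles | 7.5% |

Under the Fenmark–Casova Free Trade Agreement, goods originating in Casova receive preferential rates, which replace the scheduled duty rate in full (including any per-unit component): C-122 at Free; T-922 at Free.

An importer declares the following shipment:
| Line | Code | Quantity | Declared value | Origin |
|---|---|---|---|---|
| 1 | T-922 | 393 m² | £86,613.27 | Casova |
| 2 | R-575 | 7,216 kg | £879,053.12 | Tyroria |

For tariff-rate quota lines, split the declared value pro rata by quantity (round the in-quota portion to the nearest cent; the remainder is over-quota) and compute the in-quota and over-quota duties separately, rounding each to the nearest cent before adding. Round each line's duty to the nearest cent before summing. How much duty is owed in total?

£107,342.30

Line 1 (T-922, Casova, 393 m², £86,613.27):
Base rate for T-922 is 7.5%.
Origin Casova qualifies under the Fenmark–Casova agreement and T-922 is covered: preferential rate Free applies instead.
Duty = £86,613.27 × 0% = £0.00.
Line 2 (R-575, Tyroria, 7,216 kg, £879,053.12):
Code R-575 is under a tariff-rate quota (threshold 3,003 kg). In-quota: 3,003 kg at 9%; over-quota: 4,213 kg at 14.5%.
Pro-rata value split: in-quota = £879,053.12 × 3,003/7,216 = £365,825.46; over-quota = £879,053.12 − £365,825.46 = £513,227.66.
In-quota duty = £365,825.46 × 9% = £32,924.29. Over-quota duty = £513,227.66 × 14.5% = £74,418.01.
Line duty = £32,924.29 + £74,418.01 = £107,342.30.
Total = £0.00 + £107,342.30 = £107,342.30.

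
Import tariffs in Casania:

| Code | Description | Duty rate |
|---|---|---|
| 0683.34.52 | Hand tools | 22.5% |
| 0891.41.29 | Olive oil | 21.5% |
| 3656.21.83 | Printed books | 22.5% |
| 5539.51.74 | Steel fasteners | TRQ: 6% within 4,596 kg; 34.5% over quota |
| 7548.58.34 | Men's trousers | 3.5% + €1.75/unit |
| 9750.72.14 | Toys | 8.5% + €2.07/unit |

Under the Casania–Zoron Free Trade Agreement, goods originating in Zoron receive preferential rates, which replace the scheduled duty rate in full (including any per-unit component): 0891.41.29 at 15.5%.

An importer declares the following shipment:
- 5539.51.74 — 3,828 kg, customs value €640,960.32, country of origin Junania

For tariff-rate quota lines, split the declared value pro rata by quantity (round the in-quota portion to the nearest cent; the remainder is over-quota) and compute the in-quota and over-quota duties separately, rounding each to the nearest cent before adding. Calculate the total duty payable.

Line 1 (5539.51.74, Junania, 3,828 kg, €640,960.32):
Code 5539.51.74 is under a tariff-rate quota (threshold 4,596 kg). Quantity 3,828 kg is within the quota, so the in-quota rate 6% applies to the full value.
Duty = €640,960.32 × 6% = €38,457.62.

€38,457.62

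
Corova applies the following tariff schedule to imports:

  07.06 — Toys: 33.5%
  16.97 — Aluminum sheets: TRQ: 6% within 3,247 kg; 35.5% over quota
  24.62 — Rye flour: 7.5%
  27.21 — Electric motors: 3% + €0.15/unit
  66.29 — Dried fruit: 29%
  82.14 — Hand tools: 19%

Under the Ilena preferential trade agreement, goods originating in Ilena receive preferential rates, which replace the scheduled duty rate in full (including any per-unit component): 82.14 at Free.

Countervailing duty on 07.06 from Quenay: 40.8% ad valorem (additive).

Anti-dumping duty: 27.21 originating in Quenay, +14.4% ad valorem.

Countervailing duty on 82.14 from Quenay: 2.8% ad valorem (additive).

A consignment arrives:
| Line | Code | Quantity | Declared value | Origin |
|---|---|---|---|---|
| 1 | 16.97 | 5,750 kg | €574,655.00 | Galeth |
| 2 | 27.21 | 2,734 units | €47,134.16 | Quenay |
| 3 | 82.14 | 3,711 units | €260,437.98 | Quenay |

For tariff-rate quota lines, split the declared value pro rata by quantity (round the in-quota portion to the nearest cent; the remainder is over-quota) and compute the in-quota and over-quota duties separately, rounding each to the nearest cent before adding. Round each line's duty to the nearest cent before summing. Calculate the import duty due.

€173,660.42

Line 1 (16.97, Galeth, 5,750 kg, €574,655.00):
Code 16.97 is under a tariff-rate quota (threshold 3,247 kg). In-quota: 3,247 kg at 6%; over-quota: 2,503 kg at 35.5%.
Pro-rata value split: in-quota = €574,655.00 × 3,247/5,750 = €324,505.18; over-quota = €574,655.00 − €324,505.18 = €250,149.82.
In-quota duty = €324,505.18 × 6% = €19,470.31. Over-quota duty = €250,149.82 × 35.5% = €88,803.19.
Line duty = €19,470.31 + €88,803.19 = €108,273.50.
Line 2 (27.21, Quenay, 2,734 units, €47,134.16):
Base rate for 27.21 is 3% + €0.15/unit.
Additional duty on 27.21 from Quenay: +14.4%. Applied ad valorem rate: 3% + 14.4% = 17.4%.
Duty = €47,134.16 × 17.4% + 2,734 × €0.15 = €8,611.44.
Line 3 (82.14, Quenay, 3,711 units, €260,437.98):
Base rate for 82.14 is 19%.
82.14 has an FTA preferential rate, but origin Quenay is not Ilena; base rate stands.
Additional duty on 82.14 from Quenay: +2.8%. Applied ad valorem rate: 19% + 2.8% = 21.8%.
Duty = €260,437.98 × 21.8% = €56,775.48.
Total = €108,273.50 + €8,611.44 + €56,775.48 = €173,660.42.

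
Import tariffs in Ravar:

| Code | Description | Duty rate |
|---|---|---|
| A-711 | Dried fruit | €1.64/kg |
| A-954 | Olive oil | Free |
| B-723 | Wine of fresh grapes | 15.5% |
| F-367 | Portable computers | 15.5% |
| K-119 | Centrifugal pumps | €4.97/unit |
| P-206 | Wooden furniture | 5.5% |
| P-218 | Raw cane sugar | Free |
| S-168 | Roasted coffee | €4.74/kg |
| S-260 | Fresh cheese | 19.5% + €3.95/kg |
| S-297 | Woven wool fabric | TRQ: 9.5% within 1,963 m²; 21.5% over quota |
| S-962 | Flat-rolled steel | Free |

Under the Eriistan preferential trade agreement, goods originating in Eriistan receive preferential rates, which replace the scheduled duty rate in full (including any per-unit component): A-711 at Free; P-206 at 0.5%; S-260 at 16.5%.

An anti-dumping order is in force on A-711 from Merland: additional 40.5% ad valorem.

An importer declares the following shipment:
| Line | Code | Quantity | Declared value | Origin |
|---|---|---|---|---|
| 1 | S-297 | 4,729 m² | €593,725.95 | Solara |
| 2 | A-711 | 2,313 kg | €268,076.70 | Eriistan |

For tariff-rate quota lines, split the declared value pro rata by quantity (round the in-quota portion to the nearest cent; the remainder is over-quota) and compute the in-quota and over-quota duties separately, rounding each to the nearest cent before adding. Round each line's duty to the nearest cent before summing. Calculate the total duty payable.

Line 1 (S-297, Solara, 4,729 m², €593,725.95):
Code S-297 is under a tariff-rate quota (threshold 1,963 m²). In-quota: 1,963 m² at 9.5%; over-quota: 2,766 m² at 21.5%.
Pro-rata value split: in-quota = €593,725.95 × 1,963/4,729 = €246,454.65; over-quota = €593,725.95 − €246,454.65 = €347,271.30.
In-quota duty = €246,454.65 × 9.5% = €23,413.19. Over-quota duty = €347,271.30 × 21.5% = €74,663.33.
Line duty = €23,413.19 + €74,663.33 = €98,076.52.
Line 2 (A-711, Eriistan, 2,313 kg, €268,076.70):
Base rate for A-711 is €1.64/kg.
Origin Eriistan qualifies under the Ravar–Eriistan agreement and A-711 is covered: preferential rate Free applies instead.
The additional-duty order on A-711 targets Merland, not Eriistan; it does not apply.
Duty = €268,076.70 × 0% = €0.00.
Total = €98,076.52 + €0.00 = €98,076.52.

€98,076.52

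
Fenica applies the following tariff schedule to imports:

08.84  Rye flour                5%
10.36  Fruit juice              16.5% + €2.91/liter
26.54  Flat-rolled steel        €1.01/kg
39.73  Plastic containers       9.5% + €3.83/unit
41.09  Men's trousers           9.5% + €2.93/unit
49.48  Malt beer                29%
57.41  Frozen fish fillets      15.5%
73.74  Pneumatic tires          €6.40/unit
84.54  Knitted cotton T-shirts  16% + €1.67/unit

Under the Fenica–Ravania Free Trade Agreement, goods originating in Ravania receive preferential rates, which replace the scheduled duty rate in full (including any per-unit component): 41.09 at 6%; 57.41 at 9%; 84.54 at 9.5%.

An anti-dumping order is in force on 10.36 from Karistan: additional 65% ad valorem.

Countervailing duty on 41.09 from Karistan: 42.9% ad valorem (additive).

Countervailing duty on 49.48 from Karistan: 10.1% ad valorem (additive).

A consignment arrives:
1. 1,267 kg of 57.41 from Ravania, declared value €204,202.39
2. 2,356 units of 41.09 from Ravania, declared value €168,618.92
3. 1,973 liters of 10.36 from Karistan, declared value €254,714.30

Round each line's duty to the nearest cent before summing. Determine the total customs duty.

Line 1 (57.41, Ravania, 1,267 kg, €204,202.39):
Base rate for 57.41 is 15.5%.
Origin Ravania qualifies under the Fenica–Ravania agreement and 57.41 is covered: preferential rate 9% applies instead.
Duty = €204,202.39 × 9% = €18,378.22.
Line 2 (41.09, Ravania, 2,356 units, €168,618.92):
Base rate for 41.09 is 9.5% + €2.93/unit.
Origin Ravania qualifies under the Fenica–Ravania agreement and 41.09 is covered: preferential rate 6% applies instead.
The additional-duty order on 41.09 targets Karistan, not Ravania; it does not apply.
Duty = €168,618.92 × 6% = €10,117.14.
Line 3 (10.36, Karistan, 1,973 liters, €254,714.30):
Base rate for 10.36 is 16.5% + €2.91/liter.
Additional duty on 10.36 from Karistan: +65%. Applied ad valorem rate: 16.5% + 65% = 81.5%.
Duty = €254,714.30 × 81.5% + 1,973 × €2.91 = €213,333.58.
Total = €18,378.22 + €10,117.14 + €213,333.58 = €241,828.94.

€241,828.94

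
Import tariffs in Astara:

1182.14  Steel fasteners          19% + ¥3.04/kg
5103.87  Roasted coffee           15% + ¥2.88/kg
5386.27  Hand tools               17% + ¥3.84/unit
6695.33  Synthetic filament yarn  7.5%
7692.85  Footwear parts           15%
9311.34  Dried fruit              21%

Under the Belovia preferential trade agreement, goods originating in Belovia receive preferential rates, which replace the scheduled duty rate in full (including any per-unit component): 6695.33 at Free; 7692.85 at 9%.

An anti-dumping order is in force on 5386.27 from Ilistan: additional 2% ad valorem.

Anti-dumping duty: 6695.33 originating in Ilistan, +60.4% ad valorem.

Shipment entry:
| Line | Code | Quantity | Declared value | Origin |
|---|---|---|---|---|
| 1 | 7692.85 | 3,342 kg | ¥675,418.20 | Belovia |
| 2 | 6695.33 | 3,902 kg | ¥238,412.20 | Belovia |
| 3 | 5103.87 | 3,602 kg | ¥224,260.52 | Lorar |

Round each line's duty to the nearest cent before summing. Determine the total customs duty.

¥104,800.48

Line 1 (7692.85, Belovia, 3,342 kg, ¥675,418.20):
Base rate for 7692.85 is 15%.
Origin Belovia qualifies under the Astara–Belovia agreement and 7692.85 is covered: preferential rate 9% applies instead.
Duty = ¥675,418.20 × 9% = ¥60,787.64.
Line 2 (6695.33, Belovia, 3,902 kg, ¥238,412.20):
Base rate for 6695.33 is 7.5%.
Origin Belovia qualifies under the Astara–Belovia agreement and 6695.33 is covered: preferential rate Free applies instead.
The additional-duty order on 6695.33 targets Ilistan, not Belovia; it does not apply.
Duty = ¥238,412.20 × 0% = ¥0.00.
Line 3 (5103.87, Lorar, 3,602 kg, ¥224,260.52):
Base rate for 5103.87 is 15% + ¥2.88/kg.
Duty = ¥224,260.52 × 15% + 3,602 × ¥2.88 = ¥44,012.84.
Total = ¥60,787.64 + ¥0.00 + ¥44,012.84 = ¥104,800.48.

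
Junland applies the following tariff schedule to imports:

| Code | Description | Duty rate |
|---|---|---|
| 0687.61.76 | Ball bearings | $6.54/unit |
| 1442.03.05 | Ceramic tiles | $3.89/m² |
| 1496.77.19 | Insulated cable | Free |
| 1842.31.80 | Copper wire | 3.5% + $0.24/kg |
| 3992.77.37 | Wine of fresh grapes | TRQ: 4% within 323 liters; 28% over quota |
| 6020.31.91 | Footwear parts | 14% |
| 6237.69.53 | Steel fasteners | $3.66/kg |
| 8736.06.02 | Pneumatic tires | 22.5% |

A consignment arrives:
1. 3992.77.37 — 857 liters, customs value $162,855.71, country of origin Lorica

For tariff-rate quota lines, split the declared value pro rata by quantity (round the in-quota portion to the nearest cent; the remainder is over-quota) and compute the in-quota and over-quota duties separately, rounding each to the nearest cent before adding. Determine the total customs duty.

$30,868.48

Line 1 (3992.77.37, Lorica, 857 liters, $162,855.71):
Code 3992.77.37 is under a tariff-rate quota (threshold 323 liters). In-quota: 323 liters at 4%; over-quota: 534 liters at 28%.
Pro-rata value split: in-quota = $162,855.71 × 323/857 = $61,379.69; over-quota = $162,855.71 − $61,379.69 = $101,476.02.
In-quota duty = $61,379.69 × 4% = $2,455.19. Over-quota duty = $101,476.02 × 28% = $28,413.29.
Line duty = $2,455.19 + $28,413.29 = $30,868.48.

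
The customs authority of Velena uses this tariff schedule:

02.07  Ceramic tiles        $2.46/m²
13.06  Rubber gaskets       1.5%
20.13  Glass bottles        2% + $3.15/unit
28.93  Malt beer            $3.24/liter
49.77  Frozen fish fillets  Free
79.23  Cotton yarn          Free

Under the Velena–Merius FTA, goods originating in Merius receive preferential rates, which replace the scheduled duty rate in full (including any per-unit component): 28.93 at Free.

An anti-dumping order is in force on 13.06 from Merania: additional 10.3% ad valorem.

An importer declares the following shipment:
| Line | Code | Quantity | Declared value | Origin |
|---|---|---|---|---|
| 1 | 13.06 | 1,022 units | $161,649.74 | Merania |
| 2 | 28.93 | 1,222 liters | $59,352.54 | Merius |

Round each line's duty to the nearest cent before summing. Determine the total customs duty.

$19,074.67

Line 1 (13.06, Merania, 1,022 units, $161,649.74):
Base rate for 13.06 is 1.5%.
Additional duty on 13.06 from Merania: +10.3%. Applied ad valorem rate: 1.5% + 10.3% = 11.8%.
Duty = $161,649.74 × 11.8% = $19,074.67.
Line 2 (28.93, Merius, 1,222 liters, $59,352.54):
Base rate for 28.93 is $3.24/liter.
Origin Merius qualifies under the Velena–Merius agreement and 28.93 is covered: preferential rate Free applies instead.
Duty = $59,352.54 × 0% = $0.00.
Total = $19,074.67 + $0.00 = $19,074.67.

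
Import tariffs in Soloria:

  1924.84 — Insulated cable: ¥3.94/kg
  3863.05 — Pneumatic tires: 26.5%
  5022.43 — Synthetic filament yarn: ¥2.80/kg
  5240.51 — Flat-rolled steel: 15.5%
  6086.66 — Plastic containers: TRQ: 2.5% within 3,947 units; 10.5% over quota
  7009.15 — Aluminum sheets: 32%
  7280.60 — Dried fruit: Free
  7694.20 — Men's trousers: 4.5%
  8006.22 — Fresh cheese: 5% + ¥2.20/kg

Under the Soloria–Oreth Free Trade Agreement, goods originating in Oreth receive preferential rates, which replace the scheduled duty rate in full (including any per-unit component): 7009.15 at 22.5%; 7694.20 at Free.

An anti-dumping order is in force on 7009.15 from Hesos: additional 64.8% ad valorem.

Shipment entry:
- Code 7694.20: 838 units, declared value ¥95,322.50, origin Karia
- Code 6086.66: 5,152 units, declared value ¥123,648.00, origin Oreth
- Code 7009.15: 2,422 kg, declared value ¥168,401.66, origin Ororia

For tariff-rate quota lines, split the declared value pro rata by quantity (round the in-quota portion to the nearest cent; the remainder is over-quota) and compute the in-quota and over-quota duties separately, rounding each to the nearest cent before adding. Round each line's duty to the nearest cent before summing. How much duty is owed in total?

¥63,582.84

Line 1 (7694.20, Karia, 838 units, ¥95,322.50):
Base rate for 7694.20 is 4.5%.
7694.20 has an FTA preferential rate, but origin Karia is not Oreth; base rate stands.
Duty = ¥95,322.50 × 4.5% = ¥4,289.51.
Line 2 (6086.66, Oreth, 5,152 units, ¥123,648.00):
Code 6086.66 is under a tariff-rate quota (threshold 3,947 units). In-quota: 3,947 units at 2.5%; over-quota: 1,205 units at 10.5%.
Pro-rata value split: in-quota = ¥123,648.00 × 3,947/5,152 = ¥94,728.00; over-quota = ¥123,648.00 − ¥94,728.00 = ¥28,920.00.
In-quota duty = ¥94,728.00 × 2.5% = ¥2,368.20. Over-quota duty = ¥28,920.00 × 10.5% = ¥3,036.60.
Line duty = ¥2,368.20 + ¥3,036.60 = ¥5,404.80.
Line 3 (7009.15, Ororia, 2,422 kg, ¥168,401.66):
Base rate for 7009.15 is 32%.
7009.15 has an FTA preferential rate, but origin Ororia is not Oreth; base rate stands.
The additional-duty order on 7009.15 targets Hesos, not Ororia; it does not apply.
Duty = ¥168,401.66 × 32% = ¥53,888.53.
Total = ¥4,289.51 + ¥5,404.80 + ¥53,888.53 = ¥63,582.84.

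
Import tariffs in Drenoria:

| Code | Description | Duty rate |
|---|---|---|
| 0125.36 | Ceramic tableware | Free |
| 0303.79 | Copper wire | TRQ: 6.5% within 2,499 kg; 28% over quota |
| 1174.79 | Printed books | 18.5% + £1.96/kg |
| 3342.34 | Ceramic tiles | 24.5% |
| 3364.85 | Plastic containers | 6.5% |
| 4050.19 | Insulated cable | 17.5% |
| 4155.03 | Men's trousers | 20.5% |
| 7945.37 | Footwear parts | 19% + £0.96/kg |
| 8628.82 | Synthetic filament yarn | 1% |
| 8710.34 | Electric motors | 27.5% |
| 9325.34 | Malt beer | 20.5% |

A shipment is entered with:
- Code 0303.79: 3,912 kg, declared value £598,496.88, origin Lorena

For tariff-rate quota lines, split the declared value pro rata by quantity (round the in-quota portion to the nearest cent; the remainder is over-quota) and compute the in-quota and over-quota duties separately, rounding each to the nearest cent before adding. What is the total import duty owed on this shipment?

£85,379.89

Line 1 (0303.79, Lorena, 3,912 kg, £598,496.88):
Code 0303.79 is under a tariff-rate quota (threshold 2,499 kg). In-quota: 2,499 kg at 6.5%; over-quota: 1,413 kg at 28%.
Pro-rata value split: in-quota = £598,496.88 × 2,499/3,912 = £382,322.01; over-quota = £598,496.88 − £382,322.01 = £216,174.87.
In-quota duty = £382,322.01 × 6.5% = £24,850.93. Over-quota duty = £216,174.87 × 28% = £60,528.96.
Line duty = £24,850.93 + £60,528.96 = £85,379.89.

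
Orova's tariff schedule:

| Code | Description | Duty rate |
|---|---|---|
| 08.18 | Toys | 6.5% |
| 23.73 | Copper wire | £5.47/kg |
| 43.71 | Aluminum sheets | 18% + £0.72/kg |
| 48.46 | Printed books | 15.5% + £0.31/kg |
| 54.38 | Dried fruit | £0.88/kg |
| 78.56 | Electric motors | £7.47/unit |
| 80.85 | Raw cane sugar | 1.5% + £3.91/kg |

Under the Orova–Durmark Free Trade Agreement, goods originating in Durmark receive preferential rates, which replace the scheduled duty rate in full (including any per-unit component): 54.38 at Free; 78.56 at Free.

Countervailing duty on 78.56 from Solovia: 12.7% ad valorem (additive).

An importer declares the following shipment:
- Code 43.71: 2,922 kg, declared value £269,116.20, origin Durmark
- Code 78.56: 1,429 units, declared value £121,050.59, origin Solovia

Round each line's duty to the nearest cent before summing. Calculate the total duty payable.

£76,592.81

Line 1 (43.71, Durmark, 2,922 kg, £269,116.20):
Base rate for 43.71 is 18% + £0.72/kg.
Origin Durmark is the FTA partner but 43.71 is not on the preference list; base rate stands.
Duty = £269,116.20 × 18% + 2,922 × £0.72 = £50,544.76.
Line 2 (78.56, Solovia, 1,429 units, £121,050.59):
Base rate for 78.56 is £7.47/unit.
78.56 has an FTA preferential rate, but origin Solovia is not Durmark; base rate stands.
Additional duty on 78.56 from Solovia: +12.7% ad valorem. Applied ad valorem rate = 12.7%.
Duty = £121,050.59 × 12.7% + 1,429 × £7.47 = £26,048.05.
Total = £50,544.76 + £26,048.05 = £76,592.81.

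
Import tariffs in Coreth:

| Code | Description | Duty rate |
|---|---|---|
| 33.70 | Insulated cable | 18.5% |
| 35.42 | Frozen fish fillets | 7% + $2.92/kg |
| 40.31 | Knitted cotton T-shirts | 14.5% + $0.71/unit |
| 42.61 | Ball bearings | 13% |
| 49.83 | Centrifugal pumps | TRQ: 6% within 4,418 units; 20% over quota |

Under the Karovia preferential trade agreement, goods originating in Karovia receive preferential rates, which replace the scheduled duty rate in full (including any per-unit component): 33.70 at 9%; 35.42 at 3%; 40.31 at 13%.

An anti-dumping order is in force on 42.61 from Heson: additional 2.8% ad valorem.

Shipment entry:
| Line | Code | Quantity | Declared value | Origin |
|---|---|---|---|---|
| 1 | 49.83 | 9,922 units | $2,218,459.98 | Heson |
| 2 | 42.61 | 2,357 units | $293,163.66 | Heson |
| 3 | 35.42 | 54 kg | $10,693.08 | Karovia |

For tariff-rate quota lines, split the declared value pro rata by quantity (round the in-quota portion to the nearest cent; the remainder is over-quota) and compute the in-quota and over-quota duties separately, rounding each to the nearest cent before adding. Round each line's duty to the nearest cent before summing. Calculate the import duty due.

Line 1 (49.83, Heson, 9,922 units, $2,218,459.98):
Code 49.83 is under a tariff-rate quota (threshold 4,418 units). In-quota: 4,418 units at 6%; over-quota: 5,504 units at 20%.
Pro-rata value split: in-quota = $2,218,459.98 × 4,418/9,922 = $987,820.62; over-quota = $2,218,459.98 − $987,820.62 = $1,230,639.36.
In-quota duty = $987,820.62 × 6% = $59,269.24. Over-quota duty = $1,230,639.36 × 20% = $246,127.87.
Line duty = $59,269.24 + $246,127.87 = $305,397.11.
Line 2 (42.61, Heson, 2,357 units, $293,163.66):
Base rate for 42.61 is 13%.
Additional duty on 42.61 from Heson: +2.8%. Applied ad valorem rate: 13% + 2.8% = 15.8%.
Duty = $293,163.66 × 15.8% = $46,319.86.
Line 3 (35.42, Karovia, 54 kg, $10,693.08):
Base rate for 35.42 is 7% + $2.92/kg.
Origin Karovia qualifies under the Coreth–Karovia agreement and 35.42 is covered: preferential rate 3% applies instead.
Duty = $10,693.08 × 3% = $320.79.
Total = $305,397.11 + $46,319.86 + $320.79 = $352,037.76.

$352,037.76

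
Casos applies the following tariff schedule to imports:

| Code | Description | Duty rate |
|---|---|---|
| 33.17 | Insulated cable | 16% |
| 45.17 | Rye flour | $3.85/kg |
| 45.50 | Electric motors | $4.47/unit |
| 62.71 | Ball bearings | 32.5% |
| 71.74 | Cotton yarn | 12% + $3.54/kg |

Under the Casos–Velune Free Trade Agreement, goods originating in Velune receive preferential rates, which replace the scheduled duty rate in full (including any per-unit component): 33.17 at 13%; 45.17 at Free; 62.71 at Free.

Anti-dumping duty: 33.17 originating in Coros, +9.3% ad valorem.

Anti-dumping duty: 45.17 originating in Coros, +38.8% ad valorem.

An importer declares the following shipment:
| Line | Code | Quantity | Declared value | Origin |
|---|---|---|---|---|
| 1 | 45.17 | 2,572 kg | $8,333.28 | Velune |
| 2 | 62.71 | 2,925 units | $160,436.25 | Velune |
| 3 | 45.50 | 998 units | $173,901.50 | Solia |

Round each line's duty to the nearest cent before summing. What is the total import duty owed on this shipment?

$4,461.06

Line 1 (45.17, Velune, 2,572 kg, $8,333.28):
Base rate for 45.17 is $3.85/kg.
Origin Velune qualifies under the Casos–Velune agreement and 45.17 is covered: preferential rate Free applies instead.
The additional-duty order on 45.17 targets Coros, not Velune; it does not apply.
Duty = $8,333.28 × 0% = $0.00.
Line 2 (62.71, Velune, 2,925 units, $160,436.25):
Base rate for 62.71 is 32.5%.
Origin Velune qualifies under the Casos–Velune agreement and 62.71 is covered: preferential rate Free applies instead.
Duty = $160,436.25 × 0% = $0.00.
Line 3 (45.50, Solia, 998 units, $173,901.50):
Base rate for 45.50 is $4.47/unit.
Duty = 998 × $4.47 = $4,461.06.
Total = $0.00 + $0.00 + $4,461.06 = $4,461.06.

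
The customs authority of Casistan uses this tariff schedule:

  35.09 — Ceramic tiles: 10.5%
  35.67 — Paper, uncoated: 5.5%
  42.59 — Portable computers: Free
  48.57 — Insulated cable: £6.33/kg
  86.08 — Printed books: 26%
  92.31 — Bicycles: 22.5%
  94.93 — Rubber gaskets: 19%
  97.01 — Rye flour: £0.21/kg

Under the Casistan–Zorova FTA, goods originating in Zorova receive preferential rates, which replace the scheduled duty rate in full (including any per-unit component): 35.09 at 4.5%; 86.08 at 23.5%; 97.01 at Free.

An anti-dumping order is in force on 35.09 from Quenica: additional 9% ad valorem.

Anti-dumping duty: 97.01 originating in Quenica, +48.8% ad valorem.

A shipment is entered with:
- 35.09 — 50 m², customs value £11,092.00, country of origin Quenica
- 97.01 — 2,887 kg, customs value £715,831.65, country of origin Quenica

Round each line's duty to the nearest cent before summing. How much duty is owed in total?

£352,095.06

Line 1 (35.09, Quenica, 50 m², £11,092.00):
Base rate for 35.09 is 10.5%.
35.09 has an FTA preferential rate, but origin Quenica is not Zorova; base rate stands.
Additional duty on 35.09 from Quenica: +9%. Applied ad valorem rate: 10.5% + 9% = 19.5%.
Duty = £11,092.00 × 19.5% = £2,162.94.
Line 2 (97.01, Quenica, 2,887 kg, £715,831.65):
Base rate for 97.01 is £0.21/kg.
97.01 has an FTA preferential rate, but origin Quenica is not Zorova; base rate stands.
Additional duty on 97.01 from Quenica: +48.8% ad valorem. Applied ad valorem rate = 48.8%.
Duty = £715,831.65 × 48.8% + 2,887 × £0.21 = £349,932.12.
Total = £2,162.94 + £349,932.12 = £352,095.06.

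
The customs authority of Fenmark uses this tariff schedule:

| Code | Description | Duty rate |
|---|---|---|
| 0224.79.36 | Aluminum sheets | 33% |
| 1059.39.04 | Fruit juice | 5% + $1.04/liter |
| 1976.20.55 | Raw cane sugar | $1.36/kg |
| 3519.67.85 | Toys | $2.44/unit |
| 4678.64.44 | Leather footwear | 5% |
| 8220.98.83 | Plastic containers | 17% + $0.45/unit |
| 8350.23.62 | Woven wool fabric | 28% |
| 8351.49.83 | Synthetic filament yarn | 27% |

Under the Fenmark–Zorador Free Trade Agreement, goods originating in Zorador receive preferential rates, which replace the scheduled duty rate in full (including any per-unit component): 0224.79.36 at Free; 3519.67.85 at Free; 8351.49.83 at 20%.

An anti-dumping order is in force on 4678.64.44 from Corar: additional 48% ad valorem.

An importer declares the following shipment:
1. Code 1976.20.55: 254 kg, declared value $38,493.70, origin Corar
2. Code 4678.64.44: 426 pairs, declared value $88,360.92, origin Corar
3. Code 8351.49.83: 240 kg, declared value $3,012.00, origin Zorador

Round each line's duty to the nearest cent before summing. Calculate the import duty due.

$47,779.13

Line 1 (1976.20.55, Corar, 254 kg, $38,493.70):
Base rate for 1976.20.55 is $1.36/kg.
Duty = 254 × $1.36 = $345.44.
Line 2 (4678.64.44, Corar, 426 pairs, $88,360.92):
Base rate for 4678.64.44 is 5%.
Additional duty on 4678.64.44 from Corar: +48%. Applied ad valorem rate: 5% + 48% = 53%.
Duty = $88,360.92 × 53% = $46,831.29.
Line 3 (8351.49.83, Zorador, 240 kg, $3,012.00):
Base rate for 8351.49.83 is 27%.
Origin Zorador qualifies under the Fenmark–Zorador agreement and 8351.49.83 is covered: preferential rate 20% applies instead.
Duty = $3,012.00 × 20% = $602.40.
Total = $345.44 + $46,831.29 + $602.40 = $47,779.13.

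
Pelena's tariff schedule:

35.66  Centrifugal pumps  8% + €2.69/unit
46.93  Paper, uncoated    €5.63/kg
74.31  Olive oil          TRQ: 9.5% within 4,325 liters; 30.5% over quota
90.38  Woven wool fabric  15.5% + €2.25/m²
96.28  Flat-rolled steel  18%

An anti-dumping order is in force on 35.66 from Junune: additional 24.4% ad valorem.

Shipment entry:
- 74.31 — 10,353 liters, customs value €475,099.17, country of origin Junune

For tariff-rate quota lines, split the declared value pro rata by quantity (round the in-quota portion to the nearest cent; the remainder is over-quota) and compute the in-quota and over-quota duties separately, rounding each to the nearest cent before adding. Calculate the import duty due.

€103,225.65

Line 1 (74.31, Junune, 10,353 liters, €475,099.17):
Code 74.31 is under a tariff-rate quota (threshold 4,325 liters). In-quota: 4,325 liters at 9.5%; over-quota: 6,028 liters at 30.5%.
Pro-rata value split: in-quota = €475,099.17 × 4,325/10,353 = €198,474.25; over-quota = €475,099.17 − €198,474.25 = €276,624.92.
In-quota duty = €198,474.25 × 9.5% = €18,855.05. Over-quota duty = €276,624.92 × 30.5% = €84,370.60.
Line duty = €18,855.05 + €84,370.60 = €103,225.65.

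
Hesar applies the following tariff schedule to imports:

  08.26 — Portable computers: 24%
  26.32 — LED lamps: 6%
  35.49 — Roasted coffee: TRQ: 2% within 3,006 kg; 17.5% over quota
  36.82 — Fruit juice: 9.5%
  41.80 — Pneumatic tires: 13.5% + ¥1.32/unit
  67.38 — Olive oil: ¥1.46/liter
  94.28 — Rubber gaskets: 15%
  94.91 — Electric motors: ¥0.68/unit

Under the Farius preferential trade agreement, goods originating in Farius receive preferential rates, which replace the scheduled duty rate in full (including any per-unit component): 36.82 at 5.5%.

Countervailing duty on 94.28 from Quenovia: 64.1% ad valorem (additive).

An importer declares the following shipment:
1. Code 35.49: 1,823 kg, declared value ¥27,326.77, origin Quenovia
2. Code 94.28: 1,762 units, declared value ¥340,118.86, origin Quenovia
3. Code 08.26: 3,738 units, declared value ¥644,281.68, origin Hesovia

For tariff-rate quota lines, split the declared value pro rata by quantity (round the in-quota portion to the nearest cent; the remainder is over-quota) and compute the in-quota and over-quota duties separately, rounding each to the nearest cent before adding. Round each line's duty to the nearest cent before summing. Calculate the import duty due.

¥424,208.16

Line 1 (35.49, Quenovia, 1,823 kg, ¥27,326.77):
Code 35.49 is under a tariff-rate quota (threshold 3,006 kg). Quantity 1,823 kg is within the quota, so the in-quota rate 2% applies to the full value.
Duty = ¥27,326.77 × 2% = ¥546.54.
Line 2 (94.28, Quenovia, 1,762 units, ¥340,118.86):
Base rate for 94.28 is 15%.
Additional duty on 94.28 from Quenovia: +64.1%. Applied ad valorem rate: 15% + 64.1% = 79.1%.
Duty = ¥340,118.86 × 79.1% = ¥269,034.02.
Line 3 (08.26, Hesovia, 3,738 units, ¥644,281.68):
Base rate for 08.26 is 24%.
Duty = ¥644,281.68 × 24% = ¥154,627.60.
Total = ¥546.54 + ¥269,034.02 + ¥154,627.60 = ¥424,208.16.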